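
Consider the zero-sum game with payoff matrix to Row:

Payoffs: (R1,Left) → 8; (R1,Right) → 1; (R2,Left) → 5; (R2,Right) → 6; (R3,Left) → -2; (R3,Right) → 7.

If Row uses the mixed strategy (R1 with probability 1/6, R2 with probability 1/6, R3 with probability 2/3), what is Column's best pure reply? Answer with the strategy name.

Left

If Column plays Left, Row's expected payoff is (1/6)·8 + (1/6)·5 + (2/3)·(-2) = 5/6.
If Column plays Right, Row's expected payoff is (1/6)·1 + (1/6)·6 + (2/3)·7 = 35/6.
Column minimizes Row's payoff; the smallest is 5/6, so the best response is Left.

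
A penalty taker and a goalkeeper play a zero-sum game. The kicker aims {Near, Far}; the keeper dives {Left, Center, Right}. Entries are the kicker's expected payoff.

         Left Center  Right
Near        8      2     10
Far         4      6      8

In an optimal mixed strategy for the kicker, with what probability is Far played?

Row minima: Near → 2, Far → 4; maximin = 4.
Column maxima: Left → 8, Center → 6, Right → 10; minimax = 6.
4 ≠ 6, so there is no saddle point; optimal play is mixed.
Right is strictly dominated by Left (it gives the kicker strictly more in every row), so the keeper never plays it.
On the remaining 2×2 (Near, Far vs Left, Center):
Let the kicker play Near with probability p. Expected payoff against Left: 8p + 4(1−p) = 4p + 4; against Center: 2p + 6(1−p) = −4p + 6.
Setting these equal: 4p + 4 = −4p + 6 ⇒ 8p = 2 ⇒ p = 1/4, and the value is (4)·(1/4) + 4 = 5.
For the keeper: with q = P(Left), equating Near's and Far's payoffs gives 6q + 2 = −2q + 6 ⇒ q = 1/2.

3/4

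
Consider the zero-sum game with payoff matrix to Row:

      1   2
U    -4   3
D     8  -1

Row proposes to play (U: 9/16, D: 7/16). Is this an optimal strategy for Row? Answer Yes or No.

Yes

Against 1 this mix gives (9/16)·(-4) + (7/16)·8 = 5/4.
Against 2 this mix gives (9/16)·3 + (7/16)·(-1) = 5/4.
All of Column's active replies (1, 2) yield 5/4, and no column does worse for Row. The mix makes Column indifferent and guarantees 5/4, so it is optimal.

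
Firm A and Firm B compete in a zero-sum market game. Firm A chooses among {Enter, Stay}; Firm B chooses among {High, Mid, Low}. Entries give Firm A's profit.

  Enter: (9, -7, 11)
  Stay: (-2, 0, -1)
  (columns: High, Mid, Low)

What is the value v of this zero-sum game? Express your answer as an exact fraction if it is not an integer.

Row minima: Enter → -7, Stay → -2; maximin = -2.
Column maxima: High → 9, Mid → 0, Low → 11; minimax = 0.
-2 ≠ 0, so there is no saddle point; optimal play is mixed.
Low is strictly dominated by High (it gives Firm A strictly more in every row), so Firm B never plays it.
On the remaining 2×2 (Enter, Stay vs High, Mid):
Let Firm A play Enter with probability p. Expected payoff against High: 9p + (-2)(1−p) = 11p − 2; against Mid: (-7)p + 0(1−p) = −7p.
Setting these equal: 11p − 2 = −7p ⇒ 18p = 2 ⇒ p = 1/9, and the value is (11)·(1/9) − 2 = -7/9.
For Firm B: with q = P(High), equating Enter's and Stay's payoffs gives 16q − 7 = −2q ⇒ q = 7/18.

-7/9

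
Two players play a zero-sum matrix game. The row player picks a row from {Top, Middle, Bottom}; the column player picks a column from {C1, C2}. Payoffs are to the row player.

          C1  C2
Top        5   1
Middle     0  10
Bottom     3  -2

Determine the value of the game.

Row minima: Top → 1, Middle → 0, Bottom → -2; maximin = 1.
Column maxima: C1 → 5, C2 → 10; minimax = 5.
1 ≠ 5, so there is no saddle point; optimal play is mixed.
Bottom is strictly dominated by Top, so the row player never plays it.
On the remaining 2×2 (Top, Middle vs C1, C2):
Let the row player play Top with probability p. Expected payoff against C1: 5p + 0(1−p) = 5p; against C2: 1p + 10(1−p) = −9p + 10.
Setting these equal: 5p = −9p + 10 ⇒ 14p = 10 ⇒ p = 5/7, and the value is (5)·(5/7) = 25/7.
For the column player: with q = P(C1), equating Top's and Middle's payoffs gives 4q + 1 = −10q + 10 ⇒ q = 9/14.

25/7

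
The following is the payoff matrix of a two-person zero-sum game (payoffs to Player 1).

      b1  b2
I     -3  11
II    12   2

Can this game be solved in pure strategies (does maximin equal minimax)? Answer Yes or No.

Row minima: I → -3, II → 2; maximin = 2.
Column maxima: b1 → 12, b2 → 11; minimax = 11.
2 ≠ 11, so no pure-strategy equilibrium exists.

No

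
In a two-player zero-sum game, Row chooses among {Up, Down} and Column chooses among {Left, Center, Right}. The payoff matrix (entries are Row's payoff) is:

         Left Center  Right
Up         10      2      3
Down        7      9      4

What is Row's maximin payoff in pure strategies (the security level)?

Row minima: Up → 2, Down → 4.
The best of these is 4.

4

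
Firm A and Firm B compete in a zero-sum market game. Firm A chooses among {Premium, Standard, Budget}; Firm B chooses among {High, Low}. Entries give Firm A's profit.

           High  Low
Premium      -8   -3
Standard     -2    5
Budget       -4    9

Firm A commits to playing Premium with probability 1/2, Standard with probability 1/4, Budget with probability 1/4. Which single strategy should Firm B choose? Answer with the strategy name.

If Firm B plays High, Firm A's expected payoff is (1/2)·(-8) + (1/4)·(-2) + (1/4)·(-4) = -11/2.
If Firm B plays Low, Firm A's expected payoff is (1/2)·(-3) + (1/4)·5 + (1/4)·9 = 2.
Firm B minimizes Firm A's payoff; the smallest is -11/2, so the best response is High.

High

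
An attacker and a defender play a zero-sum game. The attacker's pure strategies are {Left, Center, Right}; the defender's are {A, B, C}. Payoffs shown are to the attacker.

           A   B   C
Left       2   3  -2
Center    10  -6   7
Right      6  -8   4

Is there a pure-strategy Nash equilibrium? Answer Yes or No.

No

Row minima: Left → -2, Center → -6, Right → -8; maximin = -2.
Column maxima: A → 10, B → 3, C → 7; minimax = 3.
-2 ≠ 3, so no pure-strategy equilibrium exists.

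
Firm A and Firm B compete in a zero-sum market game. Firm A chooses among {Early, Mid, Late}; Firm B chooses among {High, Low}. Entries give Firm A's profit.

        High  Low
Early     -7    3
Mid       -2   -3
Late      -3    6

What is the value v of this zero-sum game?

Row minima: Early → -7, Mid → -3, Late → -3; maximin = -3.
Column maxima: High → -2, Low → 6; minimax = -2.
-3 ≠ -2, so there is no saddle point; optimal play is mixed.
Early is strictly dominated by Late, so Firm A never plays it.
On the remaining 2×2 (Mid, Late vs High, Low):
Let Firm A play Mid with probability p. Expected payoff against High: (-2)p + (-3)(1−p) = p − 3; against Low: (-3)p + 6(1−p) = −9p + 6.
Setting these equal: p − 3 = −9p + 6 ⇒ 10p = 9 ⇒ p = 9/10, and the value is (1)·(9/10) − 3 = -21/10.
For Firm B: with q = P(High), equating Mid's and Late's payoffs gives q − 3 = −9q + 6 ⇒ q = 9/10.

-21/10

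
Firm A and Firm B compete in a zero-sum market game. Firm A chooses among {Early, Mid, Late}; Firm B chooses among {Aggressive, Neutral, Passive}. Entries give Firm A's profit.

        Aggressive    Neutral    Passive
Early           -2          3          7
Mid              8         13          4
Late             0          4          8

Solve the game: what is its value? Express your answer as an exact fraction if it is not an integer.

16/3

Row minima: Early → -2, Mid → 4, Late → 0; maximin = 4.
Column maxima: Aggressive → 8, Neutral → 13, Passive → 8; minimax = 8.
4 ≠ 8, so there is no saddle point; optimal play is mixed.
Early is strictly dominated by Late, so Firm A never plays it.
Neutral is strictly dominated by Aggressive (it gives Firm A strictly more in every row), so Firm B never plays it.
On the remaining 2×2 (Mid, Late vs Aggressive, Passive):
Let Firm A play Mid with probability p. Expected payoff against Aggressive: 8p + 0(1−p) = 8p; against Passive: 4p + 8(1−p) = −4p + 8.
Setting these equal: 8p = −4p + 8 ⇒ 12p = 8 ⇒ p = 2/3, and the value is (8)·(2/3) = 16/3.
For Firm B: with q = P(Aggressive), equating Mid's and Late's payoffs gives 4q + 4 = −8q + 8 ⇒ q = 1/3.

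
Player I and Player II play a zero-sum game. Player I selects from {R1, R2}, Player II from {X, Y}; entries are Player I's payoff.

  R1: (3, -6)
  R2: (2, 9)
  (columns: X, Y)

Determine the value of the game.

39/16

Row minima: R1 → -6, R2 → 2; maximin = 2.
Column maxima: X → 3, Y → 9; minimax = 3.
2 ≠ 3, so there is no saddle point; optimal play is mixed.
Let Player I play R1 with probability p. Expected payoff against X: 3p + 2(1−p) = p + 2; against Y: (-6)p + 9(1−p) = −15p + 9.
Setting these equal: p + 2 = −15p + 9 ⇒ 16p = 7 ⇒ p = 7/16, and the value is (1)·(7/16) + 2 = 39/16.
For Player II: with q = P(X), equating R1's and R2's payoffs gives 9q − 6 = −7q + 9 ⇒ q = 15/16.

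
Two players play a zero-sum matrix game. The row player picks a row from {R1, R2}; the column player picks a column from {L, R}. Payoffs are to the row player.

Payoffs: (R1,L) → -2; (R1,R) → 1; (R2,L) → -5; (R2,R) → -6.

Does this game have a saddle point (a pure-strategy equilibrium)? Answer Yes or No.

Yes

Row minima: R1 → -2, R2 → -6; maximin = -2.
Column maxima: L → -2, R → 1; minimax = -2.
maximin = minimax = -2, so a saddle point exists.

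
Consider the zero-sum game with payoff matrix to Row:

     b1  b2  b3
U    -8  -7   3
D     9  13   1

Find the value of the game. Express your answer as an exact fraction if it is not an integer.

35/19

Row minima: U → -8, D → 1; maximin = 1.
Column maxima: b1 → 9, b2 → 13, b3 → 3; minimax = 3.
1 ≠ 3, so there is no saddle point; optimal play is mixed.
b2 is strictly dominated by b1 (it gives Row strictly more in every row), so Column never plays it.
On the remaining 2×2 (U, D vs b1, b3):
Let Row play U with probability p. Expected payoff against b1: (-8)p + 9(1−p) = −17p + 9; against b3: 3p + 1(1−p) = 2p + 1.
Setting these equal: −17p + 9 = 2p + 1 ⇒ −19p = -8 ⇒ p = 8/19, and the value is (-17)·(8/19) + 9 = 35/19.
For Column: with q = P(b1), equating U's and D's payoffs gives −11q + 3 = 8q + 1 ⇒ q = 2/19.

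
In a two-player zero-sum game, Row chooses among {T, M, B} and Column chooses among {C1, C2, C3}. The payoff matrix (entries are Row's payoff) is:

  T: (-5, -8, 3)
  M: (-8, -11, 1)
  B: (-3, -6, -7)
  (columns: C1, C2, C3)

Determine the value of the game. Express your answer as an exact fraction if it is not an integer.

-37/6

Row minima: T → -8, M → -11, B → -7; maximin = -7.
Column maxima: C1 → -3, C2 → -6, C3 → 3; minimax = -6.
-7 ≠ -6, so there is no saddle point; optimal play is mixed.
M is strictly dominated by T, so Row never plays it.
C1 is strictly dominated by C2 (it gives Row strictly more in every row), so Column never plays it.
On the remaining 2×2 (T, B vs C2, C3):
Let Row play T with probability p. Expected payoff against C2: (-8)p + (-6)(1−p) = −2p − 6; against C3: 3p + (-7)(1−p) = 10p − 7.
Setting these equal: −2p − 6 = 10p − 7 ⇒ −12p = -1 ⇒ p = 1/12, and the value is (-2)·(1/12) − 6 = -37/6.
For Column: with q = P(C2), equating T's and B's payoffs gives −11q + 3 = q − 7 ⇒ q = 5/6.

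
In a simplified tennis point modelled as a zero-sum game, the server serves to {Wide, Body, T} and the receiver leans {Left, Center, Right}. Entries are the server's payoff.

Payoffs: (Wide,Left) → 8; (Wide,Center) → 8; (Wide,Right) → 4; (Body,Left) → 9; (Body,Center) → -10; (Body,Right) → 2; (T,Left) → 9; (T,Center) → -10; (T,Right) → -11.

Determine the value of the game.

4

Row minima: Wide → 4, Body → -10, T → -11; maximin = 4.
Column maxima: Left → 9, Center → 8, Right → 4; minimax = 4.
Since maximin = minimax = 4, there is a saddle point and the value is 4.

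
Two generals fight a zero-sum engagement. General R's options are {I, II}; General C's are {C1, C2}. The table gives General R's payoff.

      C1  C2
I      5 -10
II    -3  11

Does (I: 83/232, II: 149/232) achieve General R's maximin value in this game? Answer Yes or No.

Against C1 this mix gives (83/232)·5 + (149/232)·(-3) = -4/29.
Against C2 this mix gives (83/232)·(-10) + (149/232)·11 = 809/232.
General C will play C1, holding General R to -4/29. Shifting weight toward the row that does better against C1 would raise this floor (the equalizing mix achieves 25/29 against both C1 and C2), so the proposed strategy is not optimal.

No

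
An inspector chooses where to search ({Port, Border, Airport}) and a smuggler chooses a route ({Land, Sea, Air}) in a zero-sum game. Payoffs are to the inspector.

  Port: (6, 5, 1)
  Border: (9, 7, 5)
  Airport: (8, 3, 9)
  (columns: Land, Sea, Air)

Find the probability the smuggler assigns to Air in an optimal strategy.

Row minima: Port → 1, Border → 5, Airport → 3; maximin = 5.
Column maxima: Land → 9, Sea → 7, Air → 9; minimax = 7.
5 ≠ 7, so there is no saddle point; optimal play is mixed.
Port is strictly dominated by Border, so the inspector never plays it.
Land is strictly dominated by Sea (it gives the inspector strictly more in every row), so the smuggler never plays it.
On the remaining 2×2 (Border, Airport vs Sea, Air):
Let the inspector play Border with probability p. Expected payoff against Sea: 7p + 3(1−p) = 4p + 3; against Air: 5p + 9(1−p) = −4p + 9.
Setting these equal: 4p + 3 = −4p + 9 ⇒ 8p = 6 ⇒ p = 3/4, and the value is (4)·(3/4) + 3 = 6.
For the smuggler: with q = P(Sea), equating Border's and Airport's payoffs gives 2q + 5 = −6q + 9 ⇒ q = 1/2.

1/2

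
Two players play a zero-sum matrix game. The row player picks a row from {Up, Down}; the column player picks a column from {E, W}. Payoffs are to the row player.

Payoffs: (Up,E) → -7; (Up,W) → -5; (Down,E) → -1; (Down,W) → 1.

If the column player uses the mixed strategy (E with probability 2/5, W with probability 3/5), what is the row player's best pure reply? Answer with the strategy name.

Expected payoff of Up: (2/5)·(-7) + (3/5)·(-5) = -29/5.
Expected payoff of Down: (2/5)·(-1) + (3/5)·1 = 1/5.
The largest is 1/5, so the row player's best response is Down.

Down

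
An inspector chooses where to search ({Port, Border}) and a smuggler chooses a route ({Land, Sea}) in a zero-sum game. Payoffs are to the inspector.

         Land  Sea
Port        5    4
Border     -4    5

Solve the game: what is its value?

41/10

Row minima: Port → 4, Border → -4; maximin = 4.
Column maxima: Land → 5, Sea → 5; minimax = 5.
4 ≠ 5, so there is no saddle point; optimal play is mixed.
Let the inspector play Port with probability p. Expected payoff against Land: 5p + (-4)(1−p) = 9p − 4; against Sea: 4p + 5(1−p) = −p + 5.
Setting these equal: 9p − 4 = −p + 5 ⇒ 10p = 9 ⇒ p = 9/10, and the value is (9)·(9/10) − 4 = 41/10.
For the smuggler: with q = P(Land), equating Port's and Border's payoffs gives q + 4 = −9q + 5 ⇒ q = 1/10.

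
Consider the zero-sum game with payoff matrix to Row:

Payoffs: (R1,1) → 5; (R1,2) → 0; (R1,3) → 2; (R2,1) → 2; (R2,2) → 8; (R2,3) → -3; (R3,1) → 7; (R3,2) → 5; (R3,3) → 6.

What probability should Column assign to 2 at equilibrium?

3/4

Row minima: R1 → 0, R2 → -3, R3 → 5; maximin = 5.
Column maxima: 1 → 7, 2 → 8, 3 → 6; minimax = 6.
5 ≠ 6, so there is no saddle point; optimal play is mixed.
R1 is strictly dominated by R3, so Row never plays it.
1 is strictly dominated by 3 (it gives Row strictly more in every row), so Column never plays it.
On the remaining 2×2 (R2, R3 vs 2, 3):
Let Row play R2 with probability p. Expected payoff against 2: 8p + 5(1−p) = 3p + 5; against 3: (-3)p + 6(1−p) = −9p + 6.
Setting these equal: 3p + 5 = −9p + 6 ⇒ 12p = 1 ⇒ p = 1/12, and the value is (3)·(1/12) + 5 = 21/4.
For Column: with q = P(2), equating R2's and R3's payoffs gives 11q − 3 = −q + 6 ⇒ q = 3/4.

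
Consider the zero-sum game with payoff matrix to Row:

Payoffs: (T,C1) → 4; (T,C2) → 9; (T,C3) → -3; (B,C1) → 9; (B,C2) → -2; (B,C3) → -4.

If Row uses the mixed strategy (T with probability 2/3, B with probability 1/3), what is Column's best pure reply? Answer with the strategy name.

C3

If Column plays C1, Row's expected payoff is (2/3)·4 + (1/3)·9 = 17/3.
If Column plays C2, Row's expected payoff is (2/3)·9 + (1/3)·(-2) = 16/3.
If Column plays C3, Row's expected payoff is (2/3)·(-3) + (1/3)·(-4) = -10/3.
Column minimizes Row's payoff; the smallest is -10/3, so the best response is C3.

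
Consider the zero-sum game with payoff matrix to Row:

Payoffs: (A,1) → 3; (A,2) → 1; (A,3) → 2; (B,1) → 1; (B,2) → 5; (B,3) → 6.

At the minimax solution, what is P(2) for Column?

Row minima: A → 1, B → 1; maximin = 1.
Column maxima: 1 → 3, 2 → 5, 3 → 6; minimax = 3.
1 ≠ 3, so there is no saddle point; optimal play is mixed.
3 is strictly dominated by 2 (it gives Row strictly more in every row), so Column never plays it.
On the remaining 2×2 (A, B vs 1, 2):
Let Row play A with probability p. Expected payoff against 1: 3p + 1(1−p) = 2p + 1; against 2: 1p + 5(1−p) = −4p + 5.
Setting these equal: 2p + 1 = −4p + 5 ⇒ 6p = 4 ⇒ p = 2/3, and the value is (2)·(2/3) + 1 = 7/3.
For Column: with q = P(1), equating A's and B's payoffs gives 2q + 1 = −4q + 5 ⇒ q = 2/3.

1/3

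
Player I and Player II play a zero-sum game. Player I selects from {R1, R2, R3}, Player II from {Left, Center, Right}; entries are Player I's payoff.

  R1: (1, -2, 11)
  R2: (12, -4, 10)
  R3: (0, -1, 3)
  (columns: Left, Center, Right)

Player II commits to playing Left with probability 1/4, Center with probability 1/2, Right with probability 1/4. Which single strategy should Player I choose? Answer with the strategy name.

R2

Expected payoff of R1: (1/4)·1 + (1/2)·(-2) + (1/4)·11 = 2.
Expected payoff of R2: (1/4)·12 + (1/2)·(-4) + (1/4)·10 = 7/2.
Expected payoff of R3: (1/4)·0 + (1/2)·(-1) + (1/4)·3 = 1/4.
The largest is 7/2, so Player I's best response is R2.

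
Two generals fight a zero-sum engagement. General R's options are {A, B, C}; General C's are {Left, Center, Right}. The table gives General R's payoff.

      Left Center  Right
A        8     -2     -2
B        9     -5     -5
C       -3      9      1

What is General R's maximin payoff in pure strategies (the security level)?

-2

Row minima: A → -2, B → -5, C → -3.
The best of these is -2.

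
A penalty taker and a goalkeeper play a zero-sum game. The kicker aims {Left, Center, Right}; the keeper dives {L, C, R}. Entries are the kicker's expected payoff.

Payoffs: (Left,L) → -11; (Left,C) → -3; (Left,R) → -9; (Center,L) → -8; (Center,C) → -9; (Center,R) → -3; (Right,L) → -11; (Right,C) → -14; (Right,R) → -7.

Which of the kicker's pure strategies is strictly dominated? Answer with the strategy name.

Center gives a strictly higher payoff than Right against every column: -8 > -11, -9 > -14, -3 > -7.
So Right is strictly dominated and the kicker never plays it.

Right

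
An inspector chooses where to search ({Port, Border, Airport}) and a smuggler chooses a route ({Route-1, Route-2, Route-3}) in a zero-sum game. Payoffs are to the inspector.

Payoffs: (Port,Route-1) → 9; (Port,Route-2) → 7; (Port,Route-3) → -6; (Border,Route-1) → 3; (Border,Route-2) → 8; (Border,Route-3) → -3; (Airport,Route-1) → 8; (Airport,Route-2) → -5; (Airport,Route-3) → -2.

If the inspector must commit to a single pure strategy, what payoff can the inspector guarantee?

-3

Row minima: Port → -6, Border → -3, Airport → -5.
The best of these is -3.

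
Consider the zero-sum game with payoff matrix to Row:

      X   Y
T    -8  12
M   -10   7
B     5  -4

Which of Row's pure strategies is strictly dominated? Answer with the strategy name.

T gives a strictly higher payoff than M against every column: -8 > -10, 12 > 7.
So M is strictly dominated and Row never plays it.

M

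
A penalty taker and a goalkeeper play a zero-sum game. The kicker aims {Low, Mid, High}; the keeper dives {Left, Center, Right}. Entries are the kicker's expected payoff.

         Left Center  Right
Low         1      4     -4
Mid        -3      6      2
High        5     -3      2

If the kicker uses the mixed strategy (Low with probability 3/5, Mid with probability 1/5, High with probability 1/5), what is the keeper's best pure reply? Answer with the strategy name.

Right

If the keeper plays Left, the kicker's expected payoff is (3/5)·1 + (1/5)·(-3) + (1/5)·5 = 1.
If the keeper plays Center, the kicker's expected payoff is (3/5)·4 + (1/5)·6 + (1/5)·(-3) = 3.
If the keeper plays Right, the kicker's expected payoff is (3/5)·(-4) + (1/5)·2 + (1/5)·2 = -8/5.
The keeper minimizes the kicker's payoff; the smallest is -8/5, so the best response is Right.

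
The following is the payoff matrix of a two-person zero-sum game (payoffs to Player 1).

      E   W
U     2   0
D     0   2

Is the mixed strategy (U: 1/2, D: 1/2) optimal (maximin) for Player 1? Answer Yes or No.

Against E this mix gives (1/2)·2 + (1/2)·0 = 1.
Against W this mix gives (1/2)·0 + (1/2)·2 = 1.
All of Player 2's active replies (E, W) yield 1, and no column does worse for Player 1. The mix makes Player 2 indifferent and guarantees 1, so it is optimal.

Yes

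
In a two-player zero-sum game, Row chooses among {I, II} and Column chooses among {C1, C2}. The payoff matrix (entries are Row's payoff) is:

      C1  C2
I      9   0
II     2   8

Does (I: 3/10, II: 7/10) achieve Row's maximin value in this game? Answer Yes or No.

No

Against C1 this mix gives (3/10)·9 + (7/10)·2 = 41/10.
Against C2 this mix gives (3/10)·0 + (7/10)·8 = 28/5.
Column will play C1, holding Row to 41/10. Shifting weight toward the row that does better against C1 would raise this floor (the equalizing mix achieves 24/5 against both C1 and C2), so the proposed strategy is not optimal.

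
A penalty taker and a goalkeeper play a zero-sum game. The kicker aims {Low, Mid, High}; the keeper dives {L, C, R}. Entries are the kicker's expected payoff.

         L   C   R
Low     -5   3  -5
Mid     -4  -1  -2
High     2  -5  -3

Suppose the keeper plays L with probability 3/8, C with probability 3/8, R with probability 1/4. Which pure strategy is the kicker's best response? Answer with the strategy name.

Expected payoff of Low: (3/8)·(-5) + (3/8)·3 + (1/4)·(-5) = -2.
Expected payoff of Mid: (3/8)·(-4) + (3/8)·(-1) + (1/4)·(-2) = -19/8.
Expected payoff of High: (3/8)·2 + (3/8)·(-5) + (1/4)·(-3) = -15/8.
The largest is -15/8, so the kicker's best response is High.

High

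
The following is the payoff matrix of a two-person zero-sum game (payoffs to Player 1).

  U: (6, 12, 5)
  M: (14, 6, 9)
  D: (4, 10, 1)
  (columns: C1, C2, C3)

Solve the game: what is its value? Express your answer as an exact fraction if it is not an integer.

Row minima: U → 5, M → 6, D → 1; maximin = 6.
Column maxima: C1 → 14, C2 → 12, C3 → 9; minimax = 9.
6 ≠ 9, so there is no saddle point; optimal play is mixed.
D is strictly dominated by U, so Player 1 never plays it.
C1 is strictly dominated by C3 (it gives Player 1 strictly more in every row), so Player 2 never plays it.
On the remaining 2×2 (U, M vs C2, C3):
Let Player 1 play U with probability p. Expected payoff against C2: 12p + 6(1−p) = 6p + 6; against C3: 5p + 9(1−p) = −4p + 9.
Setting these equal: 6p + 6 = −4p + 9 ⇒ 10p = 3 ⇒ p = 3/10, and the value is (6)·(3/10) + 6 = 39/5.
For Player 2: with q = P(C2), equating U's and M's payoffs gives 7q + 5 = −3q + 9 ⇒ q = 2/5.

39/5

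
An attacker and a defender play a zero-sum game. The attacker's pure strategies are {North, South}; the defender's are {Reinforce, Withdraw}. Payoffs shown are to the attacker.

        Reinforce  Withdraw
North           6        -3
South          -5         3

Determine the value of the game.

Row minima: North → -3, South → -5; maximin = -3.
Column maxima: Reinforce → 6, Withdraw → 3; minimax = 3.
-3 ≠ 3, so there is no saddle point; optimal play is mixed.
Let the attacker play North with probability p. Expected payoff against Reinforce: 6p + (-5)(1−p) = 11p − 5; against Withdraw: (-3)p + 3(1−p) = −6p + 3.
Setting these equal: 11p − 5 = −6p + 3 ⇒ 17p = 8 ⇒ p = 8/17, and the value is (11)·(8/17) − 5 = 3/17.
For the defender: with q = P(Reinforce), equating North's and South's payoffs gives 9q − 3 = −8q + 3 ⇒ q = 6/17.

3/17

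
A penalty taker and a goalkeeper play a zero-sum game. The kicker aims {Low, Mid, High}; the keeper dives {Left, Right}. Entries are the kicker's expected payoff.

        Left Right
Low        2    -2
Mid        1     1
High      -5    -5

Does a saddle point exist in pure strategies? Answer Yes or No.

Row minima: Low → -2, Mid → 1, High → -5; maximin = 1.
Column maxima: Left → 2, Right → 1; minimax = 1.
maximin = minimax = 1, so a saddle point exists.

Yes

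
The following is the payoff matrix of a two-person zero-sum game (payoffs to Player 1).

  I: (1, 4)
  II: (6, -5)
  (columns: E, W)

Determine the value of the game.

Row minima: I → 1, II → -5; maximin = 1.
Column maxima: E → 6, W → 4; minimax = 4.
1 ≠ 4, so there is no saddle point; optimal play is mixed.
Let Player 1 play I with probability p. Expected payoff against E: 1p + 6(1−p) = −5p + 6; against W: 4p + (-5)(1−p) = 9p − 5.
Setting these equal: −5p + 6 = 9p − 5 ⇒ −14p = -11 ⇒ p = 11/14, and the value is (-5)·(11/14) + 6 = 29/14.
For Player 2: with q = P(E), equating I's and II's payoffs gives −3q + 4 = 11q − 5 ⇒ q = 9/14.

29/14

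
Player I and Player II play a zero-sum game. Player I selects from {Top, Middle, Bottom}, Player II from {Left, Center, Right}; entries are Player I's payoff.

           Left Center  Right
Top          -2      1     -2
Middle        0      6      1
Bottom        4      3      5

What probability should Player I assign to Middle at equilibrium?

1/7

Row minima: Top → -2, Middle → 0, Bottom → 3; maximin = 3.
Column maxima: Left → 4, Center → 6, Right → 5; minimax = 4.
3 ≠ 4, so there is no saddle point; optimal play is mixed.
Top is strictly dominated by Middle, so Player I never plays it.
With Top eliminated, Right is strictly dominated by Left (it gives Player I strictly more in every remaining row), so Player II never plays it.
On the remaining 2×2 (Middle, Bottom vs Left, Center):
Let Player I play Middle with probability p. Expected payoff against Left: 0p + 4(1−p) = −4p + 4; against Center: 6p + 3(1−p) = 3p + 3.
Setting these equal: −4p + 4 = 3p + 3 ⇒ −7p = -1 ⇒ p = 1/7, and the value is (-4)·(1/7) + 4 = 24/7.
For Player II: with q = P(Left), equating Middle's and Bottom's payoffs gives −6q + 6 = q + 3 ⇒ q = 3/7.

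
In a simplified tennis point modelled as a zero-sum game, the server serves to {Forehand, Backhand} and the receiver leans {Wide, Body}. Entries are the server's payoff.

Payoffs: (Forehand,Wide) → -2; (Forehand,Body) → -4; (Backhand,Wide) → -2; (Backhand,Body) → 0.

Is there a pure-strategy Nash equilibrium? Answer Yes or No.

Yes

Row minima: Forehand → -4, Backhand → -2; maximin = -2.
Column maxima: Wide → -2, Body → 0; minimax = -2.
maximin = minimax = -2, so a saddle point exists.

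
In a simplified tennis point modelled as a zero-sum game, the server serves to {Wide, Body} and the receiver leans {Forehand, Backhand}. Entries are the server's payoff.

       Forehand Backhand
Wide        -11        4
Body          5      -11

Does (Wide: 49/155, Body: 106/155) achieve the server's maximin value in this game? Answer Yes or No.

No

Against Forehand this mix gives (49/155)·(-11) + (106/155)·5 = -9/155.
Against Backhand this mix gives (49/155)·4 + (106/155)·(-11) = -194/31.
The receiver will play Backhand, holding the server to -194/31. Shifting weight toward the row that does better against Backhand would raise this floor (the equalizing mix achieves -101/31 against both Backhand and Forehand), so the proposed strategy is not optimal.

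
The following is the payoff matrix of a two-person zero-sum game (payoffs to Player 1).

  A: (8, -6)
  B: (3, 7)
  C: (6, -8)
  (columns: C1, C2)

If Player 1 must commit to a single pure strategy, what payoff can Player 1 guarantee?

Row minima: A → -6, B → 3, C → -8.
The best of these is 3.

3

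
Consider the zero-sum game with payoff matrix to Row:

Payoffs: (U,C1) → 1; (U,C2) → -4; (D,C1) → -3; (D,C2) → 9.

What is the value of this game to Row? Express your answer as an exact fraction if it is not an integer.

Row minima: U → -4, D → -3; maximin = -3.
Column maxima: C1 → 1, C2 → 9; minimax = 1.
-3 ≠ 1, so there is no saddle point; optimal play is mixed.
Let Row play U with probability p. Expected payoff against C1: 1p + (-3)(1−p) = 4p − 3; against C2: (-4)p + 9(1−p) = −13p + 9.
Setting these equal: 4p − 3 = −13p + 9 ⇒ 17p = 12 ⇒ p = 12/17, and the value is (4)·(12/17) − 3 = -3/17.
For Column: with q = P(C1), equating U's and D's payoffs gives 5q − 4 = −12q + 9 ⇒ q = 13/17.

-3/17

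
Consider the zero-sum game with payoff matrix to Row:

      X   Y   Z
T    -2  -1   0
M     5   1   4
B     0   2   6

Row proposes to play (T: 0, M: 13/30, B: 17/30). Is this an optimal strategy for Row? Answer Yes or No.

Against X this mix gives (13/30)·5 + (17/30)·0 = 13/6.
Against Y this mix gives (13/30)·1 + (17/30)·2 = 47/30.
Against Z this mix gives (13/30)·4 + (17/30)·6 = 77/15.
Column will play Y, holding Row to 47/30. Shifting weight toward the row that does better against Y would raise this floor (the equalizing mix achieves 5/3 against both Y and X), so the proposed strategy is not optimal.

No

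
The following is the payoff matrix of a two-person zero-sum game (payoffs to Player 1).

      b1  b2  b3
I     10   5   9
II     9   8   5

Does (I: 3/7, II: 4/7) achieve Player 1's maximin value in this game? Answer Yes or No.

Yes

Against b1 this mix gives (3/7)·10 + (4/7)·9 = 66/7.
Against b2 this mix gives (3/7)·5 + (4/7)·8 = 47/7.
Against b3 this mix gives (3/7)·9 + (4/7)·5 = 47/7.
All of Player 2's active replies (b2, b3) yield 47/7, and no column does worse for Player 1. The mix makes Player 2 indifferent and guarantees 47/7, so it is optimal.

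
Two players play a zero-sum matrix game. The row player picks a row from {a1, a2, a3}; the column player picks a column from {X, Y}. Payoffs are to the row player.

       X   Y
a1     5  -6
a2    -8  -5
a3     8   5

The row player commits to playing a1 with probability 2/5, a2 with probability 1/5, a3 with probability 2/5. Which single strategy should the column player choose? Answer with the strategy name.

Y

If the column player plays X, the row player's expected payoff is (2/5)·5 + (1/5)·(-8) + (2/5)·8 = 18/5.
If the column player plays Y, the row player's expected payoff is (2/5)·(-6) + (1/5)·(-5) + (2/5)·5 = -7/5.
The column player minimizes the row player's payoff; the smallest is -7/5, so the best response is Y.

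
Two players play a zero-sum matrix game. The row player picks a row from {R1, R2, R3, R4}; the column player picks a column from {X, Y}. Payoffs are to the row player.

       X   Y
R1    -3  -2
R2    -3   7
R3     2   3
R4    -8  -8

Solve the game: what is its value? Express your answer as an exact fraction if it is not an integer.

Row minima: R1 → -3, R2 → -3, R3 → 2, R4 → -8; maximin = 2.
Column maxima: X → 2, Y → 7; minimax = 2.
Since maximin = minimax = 2, there is a saddle point and the value is 2.

2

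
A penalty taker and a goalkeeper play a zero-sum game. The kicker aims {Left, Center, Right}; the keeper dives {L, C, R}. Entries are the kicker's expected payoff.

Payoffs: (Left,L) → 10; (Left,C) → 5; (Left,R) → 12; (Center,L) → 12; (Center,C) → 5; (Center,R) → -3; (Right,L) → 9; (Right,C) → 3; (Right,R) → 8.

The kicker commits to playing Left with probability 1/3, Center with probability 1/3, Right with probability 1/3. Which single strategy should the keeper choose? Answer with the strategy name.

If the keeper plays L, the kicker's expected payoff is (1/3)·10 + (1/3)·12 + (1/3)·9 = 31/3.
If the keeper plays C, the kicker's expected payoff is (1/3)·5 + (1/3)·5 + (1/3)·3 = 13/3.
If the keeper plays R, the kicker's expected payoff is (1/3)·12 + (1/3)·(-3) + (1/3)·8 = 17/3.
The keeper minimizes the kicker's payoff; the smallest is 13/3, so the best response is C.

C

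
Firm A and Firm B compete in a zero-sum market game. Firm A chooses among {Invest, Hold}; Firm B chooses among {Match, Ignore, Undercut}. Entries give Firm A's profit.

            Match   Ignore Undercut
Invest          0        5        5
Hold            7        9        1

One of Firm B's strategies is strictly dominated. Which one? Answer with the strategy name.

Match holds Firm A's payoff strictly below Ignore in every row: 0 < 5, 7 < 9.
So Ignore is strictly dominated for Firm B.

Ignore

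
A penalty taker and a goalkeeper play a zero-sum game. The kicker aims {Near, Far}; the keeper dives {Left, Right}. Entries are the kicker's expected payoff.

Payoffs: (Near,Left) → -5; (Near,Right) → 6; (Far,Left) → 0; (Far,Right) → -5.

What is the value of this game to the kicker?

Row minima: Near → -5, Far → -5; maximin = -5.
Column maxima: Left → 0, Right → 6; minimax = 0.
-5 ≠ 0, so there is no saddle point; optimal play is mixed.
Let the kicker play Near with probability p. Expected payoff against Left: (-5)p + 0(1−p) = −5p; against Right: 6p + (-5)(1−p) = 11p − 5.
Setting these equal: −5p = 11p − 5 ⇒ −16p = -5 ⇒ p = 5/16, and the value is (-5)·(5/16) = -25/16.
For the keeper: with q = P(Left), equating Near's and Far's payoffs gives −11q + 6 = 5q − 5 ⇒ q = 11/16.

-25/16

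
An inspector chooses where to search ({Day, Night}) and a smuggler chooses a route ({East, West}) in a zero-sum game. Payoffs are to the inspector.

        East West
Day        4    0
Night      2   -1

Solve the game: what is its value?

Row minima: Day → 0, Night → -1; maximin = 0.
Column maxima: East → 4, West → 0; minimax = 0.
Since maximin = minimax = 0, there is a saddle point and the value is 0.

0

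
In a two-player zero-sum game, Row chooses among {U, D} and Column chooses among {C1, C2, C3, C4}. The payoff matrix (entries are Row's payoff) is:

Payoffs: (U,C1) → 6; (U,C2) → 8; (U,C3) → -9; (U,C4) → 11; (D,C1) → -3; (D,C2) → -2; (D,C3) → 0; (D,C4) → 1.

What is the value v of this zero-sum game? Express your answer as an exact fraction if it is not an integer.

-3/2

Row minima: U → -9, D → -3; maximin = -3.
Column maxima: C1 → 6, C2 → 8, C3 → 0, C4 → 11; minimax = 0.
-3 ≠ 0, so there is no saddle point; optimal play is mixed.
C2 is strictly dominated by C1 (it gives Row strictly more in every row), so Column never plays it.
C4 is strictly dominated by C1 (it gives Row strictly more in every row), so Column never plays it.
On the remaining 2×2 (U, D vs C1, C3):
Let Row play U with probability p. Expected payoff against C1: 6p + (-3)(1−p) = 9p − 3; against C3: (-9)p + 0(1−p) = −9p.
Setting these equal: 9p − 3 = −9p ⇒ 18p = 3 ⇒ p = 1/6, and the value is (9)·(1/6) − 3 = -3/2.
For Column: with q = P(C1), equating U's and D's payoffs gives 15q − 9 = −3q ⇒ q = 1/2.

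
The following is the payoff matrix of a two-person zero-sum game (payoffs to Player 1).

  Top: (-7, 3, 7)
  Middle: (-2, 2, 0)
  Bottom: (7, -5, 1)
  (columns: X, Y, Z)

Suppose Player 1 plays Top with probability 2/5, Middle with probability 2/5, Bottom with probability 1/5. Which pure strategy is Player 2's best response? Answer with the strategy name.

If Player 2 plays X, Player 1's expected payoff is (2/5)·(-7) + (2/5)·(-2) + (1/5)·7 = -11/5.
If Player 2 plays Y, Player 1's expected payoff is (2/5)·3 + (2/5)·2 + (1/5)·(-5) = 1.
If Player 2 plays Z, Player 1's expected payoff is (2/5)·7 + (2/5)·0 + (1/5)·1 = 3.
Player 2 minimizes Player 1's payoff; the smallest is -11/5, so the best response is X.

X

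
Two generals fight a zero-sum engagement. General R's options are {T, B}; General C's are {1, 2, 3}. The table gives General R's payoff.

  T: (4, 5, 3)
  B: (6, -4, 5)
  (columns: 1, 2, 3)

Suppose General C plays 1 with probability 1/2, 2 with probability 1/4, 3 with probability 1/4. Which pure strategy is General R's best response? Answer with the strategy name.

Expected payoff of T: (1/2)·4 + (1/4)·5 + (1/4)·3 = 4.
Expected payoff of B: (1/2)·6 + (1/4)·(-4) + (1/4)·5 = 13/4.
The largest is 4, so General R's best response is T.

T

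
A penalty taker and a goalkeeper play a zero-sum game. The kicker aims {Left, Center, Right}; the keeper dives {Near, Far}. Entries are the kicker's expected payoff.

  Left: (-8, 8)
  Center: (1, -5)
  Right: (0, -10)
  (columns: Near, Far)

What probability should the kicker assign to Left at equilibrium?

3/11

Row minima: Left → -8, Center → -5, Right → -10; maximin = -5.
Column maxima: Near → 1, Far → 8; minimax = 1.
-5 ≠ 1, so there is no saddle point; optimal play is mixed.
Right is strictly dominated by Center, so the kicker never plays it.
On the remaining 2×2 (Left, Center vs Near, Far):
Let the kicker play Left with probability p. Expected payoff against Near: (-8)p + 1(1−p) = −9p + 1; against Far: 8p + (-5)(1−p) = 13p − 5.
Setting these equal: −9p + 1 = 13p − 5 ⇒ −22p = -6 ⇒ p = 3/11, and the value is (-9)·(3/11) + 1 = -16/11.
For the keeper: with q = P(Near), equating Left's and Center's payoffs gives −16q + 8 = 6q − 5 ⇒ q = 13/22.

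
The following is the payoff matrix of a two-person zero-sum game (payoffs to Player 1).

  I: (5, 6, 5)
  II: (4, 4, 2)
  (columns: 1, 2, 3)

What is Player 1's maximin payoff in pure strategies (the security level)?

5

Row minima: I → 5, II → 2.
The best of these is 5.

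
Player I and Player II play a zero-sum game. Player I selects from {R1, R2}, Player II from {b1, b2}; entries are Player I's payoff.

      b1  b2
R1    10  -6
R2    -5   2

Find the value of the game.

Row minima: R1 → -6, R2 → -5; maximin = -5.
Column maxima: b1 → 10, b2 → 2; minimax = 2.
-5 ≠ 2, so there is no saddle point; optimal play is mixed.
Let Player I play R1 with probability p. Expected payoff against b1: 10p + (-5)(1−p) = 15p − 5; against b2: (-6)p + 2(1−p) = −8p + 2.
Setting these equal: 15p − 5 = −8p + 2 ⇒ 23p = 7 ⇒ p = 7/23, and the value is (15)·(7/23) − 5 = -10/23.
For Player II: with q = P(b1), equating R1's and R2's payoffs gives 16q − 6 = −7q + 2 ⇒ q = 8/23.

-10/23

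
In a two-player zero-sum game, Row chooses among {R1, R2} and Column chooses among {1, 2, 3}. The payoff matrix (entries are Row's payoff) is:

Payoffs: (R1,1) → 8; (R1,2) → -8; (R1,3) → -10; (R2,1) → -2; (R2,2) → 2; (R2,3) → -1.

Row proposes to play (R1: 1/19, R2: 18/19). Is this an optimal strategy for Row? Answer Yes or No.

Yes

Against 1 this mix gives (1/19)·8 + (18/19)·(-2) = -28/19.
Against 2 this mix gives (1/19)·(-8) + (18/19)·2 = 28/19.
Against 3 this mix gives (1/19)·(-10) + (18/19)·(-1) = -28/19.
All of Column's active replies (1, 3) yield -28/19, and no column does worse for Row. The mix makes Column indifferent and guarantees -28/19, so it is optimal.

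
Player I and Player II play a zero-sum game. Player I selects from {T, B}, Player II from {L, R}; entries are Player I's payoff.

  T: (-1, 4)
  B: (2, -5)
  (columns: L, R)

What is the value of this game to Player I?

1/4

Row minima: T → -1, B → -5; maximin = -1.
Column maxima: L → 2, R → 4; minimax = 2.
-1 ≠ 2, so there is no saddle point; optimal play is mixed.
Let Player I play T with probability p. Expected payoff against L: (-1)p + 2(1−p) = −3p + 2; against R: 4p + (-5)(1−p) = 9p − 5.
Setting these equal: −3p + 2 = 9p − 5 ⇒ −12p = -7 ⇒ p = 7/12, and the value is (-3)·(7/12) + 2 = 1/4.
For Player II: with q = P(L), equating T's and B's payoffs gives −5q + 4 = 7q − 5 ⇒ q = 3/4.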